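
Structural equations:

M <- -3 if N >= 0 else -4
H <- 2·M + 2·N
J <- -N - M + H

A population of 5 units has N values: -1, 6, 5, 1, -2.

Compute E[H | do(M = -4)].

-4.4

Under do(M=-4), M's equation is replaced by M=-4 for every unit. Per-unit H: -10, 4, 2, -6, -12. Mean = -4.4.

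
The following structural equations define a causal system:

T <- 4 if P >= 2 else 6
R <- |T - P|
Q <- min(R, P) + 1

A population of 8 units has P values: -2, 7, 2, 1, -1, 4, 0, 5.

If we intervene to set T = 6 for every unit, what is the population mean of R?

4.25

do(T=6) breaks T's dependence on P. With T=6 fixed, R across the units is 8, 1, 4, 5, 7, 2, 6, 1, mean 4.25.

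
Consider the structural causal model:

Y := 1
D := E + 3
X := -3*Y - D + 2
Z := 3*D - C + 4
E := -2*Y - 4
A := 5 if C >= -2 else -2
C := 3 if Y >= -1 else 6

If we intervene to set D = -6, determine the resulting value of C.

The intervention breaks the incoming arrows to D: D := E + 3 no longer applies, and D = -6.
C is not downstream of the intervention, so its value is determined by the original equations.
C = 3 if Y >= -1 else 6  [with Y=1]  = 3

3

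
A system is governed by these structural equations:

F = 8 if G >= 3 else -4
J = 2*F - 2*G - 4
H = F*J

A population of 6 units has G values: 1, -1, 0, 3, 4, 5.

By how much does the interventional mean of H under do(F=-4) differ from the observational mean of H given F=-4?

16

The intervention sets F=-4 in all 6 units regardless of G. Recomputing H per unit gives 56, 40, 48, 72, 80, 88; average 64.
Observing F=-4 restricts to units where F's equation naturally yields -4: G ∈ {1, -1, 0}. In that subpopulation H = 56, 40, 48, mean 48.
Difference = 64 − 48 = 16.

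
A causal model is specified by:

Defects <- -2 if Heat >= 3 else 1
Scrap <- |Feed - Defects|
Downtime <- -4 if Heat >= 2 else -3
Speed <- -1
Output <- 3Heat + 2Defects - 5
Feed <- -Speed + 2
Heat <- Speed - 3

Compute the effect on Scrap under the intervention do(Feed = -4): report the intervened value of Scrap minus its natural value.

do(Feed=-4) replaces the equation Feed <- -Speed + 2 with the constant Feed = -4.
Heat = Speed - 3  [with Speed=-1]  = -4
Defects = -2 if Heat >= 3 else 1  [with Heat=-4]  = 1
Scrap = |Feed - Defects|  [with Feed=-4, Defects=1]  = 5
Without intervention: Feed = -Speed + 2  [with Speed=-1]  = 3; Heat = Speed - 3  [with Speed=-1]  = -4; Defects = -2 if Heat >= 3 else 1  [with Heat=-4]  = 1; Scrap = |Feed - Defects|  [with Feed=3, Defects=1]  = 2.
Change = 5 − 2 = 3.

3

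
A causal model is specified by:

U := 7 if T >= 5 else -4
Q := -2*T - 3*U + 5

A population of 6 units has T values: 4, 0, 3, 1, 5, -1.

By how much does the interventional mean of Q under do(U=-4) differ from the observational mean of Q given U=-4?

Every unit gets U=-4 under the intervention. Q values become 9, 17, 11, 15, 7, 19; E[Q|do(U=-4)] = 13.
E[Q|U=-4] averages over only the 5 units with U=-4 (T = 4, 0, 3, 1, -1): Q = 9, 17, 11, 15, 19, mean 14.2.
Difference = 13 − 14.2 = -1.2.

-1.2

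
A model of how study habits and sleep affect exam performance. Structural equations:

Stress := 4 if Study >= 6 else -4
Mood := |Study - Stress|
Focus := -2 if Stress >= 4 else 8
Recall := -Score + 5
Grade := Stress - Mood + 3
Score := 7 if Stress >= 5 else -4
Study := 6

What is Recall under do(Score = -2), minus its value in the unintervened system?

Under do(Score=-2), the mechanism Score := 7 if Stress >= 5 else -4 is discarded; Score is fixed at -2.
Recall = -Score + 5  [with Score=-2]  = 7
Without intervention: Stress = 4 if Study >= 6 else -4  [with Study=6]  = 4; Score = 7 if Stress >= 5 else -4  [with Stress=4]  = -4; Recall = -Score + 5  [with Score=-4]  = 9.
Change = 7 − 9 = -2.

-2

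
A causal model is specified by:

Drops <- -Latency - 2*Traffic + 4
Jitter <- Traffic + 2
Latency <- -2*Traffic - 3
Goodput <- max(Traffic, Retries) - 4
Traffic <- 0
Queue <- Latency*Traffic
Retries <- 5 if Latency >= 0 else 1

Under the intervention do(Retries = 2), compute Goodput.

Under do(Retries=2), the mechanism Retries <- 5 if Latency >= 0 else 1 is discarded; Retries is fixed at 2.
Goodput = max(Traffic, Retries) - 4  [with Traffic=0, Retries=2]  = -2

-2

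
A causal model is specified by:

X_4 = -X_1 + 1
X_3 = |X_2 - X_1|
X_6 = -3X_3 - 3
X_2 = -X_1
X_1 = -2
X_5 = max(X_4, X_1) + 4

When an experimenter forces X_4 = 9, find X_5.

13

Intervening sets X_4 = 9 and removes its equation (X_4 = -X_1 + 1).
X_5 = max(X_4, X_1) + 4  [with X_4=9, X_1=-2]  = 13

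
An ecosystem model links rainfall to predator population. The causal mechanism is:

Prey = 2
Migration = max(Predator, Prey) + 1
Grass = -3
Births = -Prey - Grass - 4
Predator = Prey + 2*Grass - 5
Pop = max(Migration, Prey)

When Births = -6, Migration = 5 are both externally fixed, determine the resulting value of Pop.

The joint intervention fixes Births = -6, Migration = 5, removing each variable's own equation.
Pop = max(Migration, Prey)  [with Migration=5, Prey=2]  = 5

5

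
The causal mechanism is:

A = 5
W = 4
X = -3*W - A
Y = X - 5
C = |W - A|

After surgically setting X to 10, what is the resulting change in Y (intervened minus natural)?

Intervening sets X = 10 and removes its equation (X = -3*W - A).
Y = X - 5  [with X=10]  = 5
Without intervention: X = -3*W - A  [with W=4, A=5]  = -17; Y = X - 5  [with X=-17]  = -22.
Change = 5 − (-22) = 27.

27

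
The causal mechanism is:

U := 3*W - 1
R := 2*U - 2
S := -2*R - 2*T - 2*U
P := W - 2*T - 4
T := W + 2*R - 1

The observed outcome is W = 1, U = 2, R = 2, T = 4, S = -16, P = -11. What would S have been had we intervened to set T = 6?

Intervening sets T = 6 and removes its equation (T := W + 2*R - 1).
U = 3*W - 1  [with W=1]  = 2
R = 2*U - 2  [with U=2]  = 2
S = -2*R - 2*T - 2*U  [with R=2, T=6, U=2]  = -20

-20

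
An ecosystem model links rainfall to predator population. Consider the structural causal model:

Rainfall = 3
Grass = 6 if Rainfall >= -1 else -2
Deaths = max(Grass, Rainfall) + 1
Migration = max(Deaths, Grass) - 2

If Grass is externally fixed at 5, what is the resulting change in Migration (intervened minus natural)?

-1

Under do(Grass=5), the mechanism Grass = 6 if Rainfall >= -1 else -2 is discarded; Grass is fixed at 5.
Deaths = max(Grass, Rainfall) + 1  [with Grass=5, Rainfall=3]  = 6
Migration = max(Deaths, Grass) - 2  [with Deaths=6, Grass=5]  = 4
Without intervention: Grass = 6 if Rainfall >= -1 else -2  [with Rainfall=3]  = 6; Deaths = max(Grass, Rainfall) + 1  [with Grass=6, Rainfall=3]  = 7; Migration = max(Deaths, Grass) - 2  [with Deaths=7, Grass=6]  = 5.
Change = 4 − 5 = -1.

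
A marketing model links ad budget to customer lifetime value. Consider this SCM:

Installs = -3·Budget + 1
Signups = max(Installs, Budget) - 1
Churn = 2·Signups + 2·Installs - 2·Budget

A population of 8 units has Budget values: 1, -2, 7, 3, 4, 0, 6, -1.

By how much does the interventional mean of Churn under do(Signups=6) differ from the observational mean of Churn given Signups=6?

Under do(Signups=6), Signups's equation is replaced by Signups=6 for every unit. Per-unit Churn: 6, 30, -42, -10, -18, 14, -34, 22. Mean = -4.
Conditioning on Signups=6 selects the 2 unit(s) with Budget ∈ {-2, 7}. Their Churn values: 30, -42. Mean = -6.
Difference = -4 − (-6) = 2.

2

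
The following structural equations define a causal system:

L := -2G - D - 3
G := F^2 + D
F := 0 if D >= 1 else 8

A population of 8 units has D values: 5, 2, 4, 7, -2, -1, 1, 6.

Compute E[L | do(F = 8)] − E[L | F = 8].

-12.75

Every unit gets F=8 under the intervention. L values become -146, -137, -143, -152, -125, -128, -134, -149; E[L|do(F=8)] = -139.25.
E[L|F=8] averages over only the 2 units with F=8 (D = -2, -1): L = -125, -128, mean -126.5.
Difference = -139.25 − (-126.5) = -12.75.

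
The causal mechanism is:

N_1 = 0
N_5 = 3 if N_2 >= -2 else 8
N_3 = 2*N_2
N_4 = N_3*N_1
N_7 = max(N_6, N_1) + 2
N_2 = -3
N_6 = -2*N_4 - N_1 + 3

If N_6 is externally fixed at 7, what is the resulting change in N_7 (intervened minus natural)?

Intervening sets N_6 = 7 and removes its equation (N_6 = -2*N_4 - N_1 + 3).
N_7 = max(N_6, N_1) + 2  [with N_6=7, N_1=0]  = 9
Without intervention: N_3 = 2*N_2  [with N_2=-3]  = -6; N_4 = N_3*N_1  [with N_3=-6, N_1=0]  = 0; N_6 = -2*N_4 - N_1 + 3  [with N_4=0, N_1=0]  = 3; N_7 = max(N_6, N_1) + 2  [with N_6=3, N_1=0]  = 5.
Change = 9 − 5 = 4.

4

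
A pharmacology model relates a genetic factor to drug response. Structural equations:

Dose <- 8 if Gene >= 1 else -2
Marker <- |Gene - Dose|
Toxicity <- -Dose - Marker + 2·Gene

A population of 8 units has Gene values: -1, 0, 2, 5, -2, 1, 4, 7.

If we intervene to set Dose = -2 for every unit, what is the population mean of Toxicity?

Every unit gets Dose=-2 under the intervention. Toxicity values become -1, 0, 2, 5, -2, 1, 4, 7; E[Toxicity|do(Dose=-2)] = 2.

2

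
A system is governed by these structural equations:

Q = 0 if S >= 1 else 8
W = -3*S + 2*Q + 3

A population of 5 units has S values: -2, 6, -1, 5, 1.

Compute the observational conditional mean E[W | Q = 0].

-9

Observing Q=0 restricts to units where Q's equation naturally yields 0: S ∈ {6, 5, 1}. In that subpopulation W = -15, -12, 0, mean -9.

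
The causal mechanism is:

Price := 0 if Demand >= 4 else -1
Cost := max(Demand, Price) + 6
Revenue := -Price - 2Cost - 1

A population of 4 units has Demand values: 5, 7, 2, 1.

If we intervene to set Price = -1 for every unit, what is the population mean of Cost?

The intervention sets Price=-1 in all 4 units regardless of Demand. Recomputing Cost per unit gives 11, 13, 8, 7; average 9.75.

9.75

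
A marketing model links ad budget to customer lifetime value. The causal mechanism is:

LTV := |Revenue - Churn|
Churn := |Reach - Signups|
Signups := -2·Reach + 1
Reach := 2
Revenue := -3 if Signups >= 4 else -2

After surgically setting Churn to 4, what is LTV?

6

do(Churn=4) replaces the equation Churn := |Reach - Signups| with the constant Churn = 4.
Signups = -2·Reach + 1  [with Reach=2]  = -3
Revenue = -3 if Signups >= 4 else -2  [with Signups=-3]  = -2
LTV = |Revenue - Churn|  [with Revenue=-2, Churn=4]  = 6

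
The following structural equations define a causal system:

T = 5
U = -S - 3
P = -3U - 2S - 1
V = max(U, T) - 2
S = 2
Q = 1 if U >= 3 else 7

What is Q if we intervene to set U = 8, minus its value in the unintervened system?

The intervention breaks the incoming arrows to U: U = -S - 3 no longer applies, and U = 8.
Q = 1 if U >= 3 else 7  [with U=8]  = 1
Without intervention: U = -S - 3  [with S=2]  = -5; Q = 1 if U >= 3 else 7  [with U=-5]  = 7.
Change = 1 − 7 = -6.

-6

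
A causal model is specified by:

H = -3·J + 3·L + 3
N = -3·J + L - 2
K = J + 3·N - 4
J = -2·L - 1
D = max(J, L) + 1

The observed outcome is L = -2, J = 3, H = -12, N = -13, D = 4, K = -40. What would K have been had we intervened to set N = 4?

Under do(N=4), the mechanism N = -3·J + L - 2 is discarded; N is fixed at 4.
J = -2·L - 1  [with L=-2]  = 3
K = J + 3·N - 4  [with J=3, N=4]  = 11

11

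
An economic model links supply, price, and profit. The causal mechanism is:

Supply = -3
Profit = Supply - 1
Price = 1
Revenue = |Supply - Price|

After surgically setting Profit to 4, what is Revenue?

4

Under do(Profit=4), the mechanism Profit = Supply - 1 is discarded; Profit is fixed at 4.
Since Revenue is not a descendant of the intervened variable, it is unaffected.
Revenue = |Supply - Price|  [with Supply=-3, Price=1]  = 4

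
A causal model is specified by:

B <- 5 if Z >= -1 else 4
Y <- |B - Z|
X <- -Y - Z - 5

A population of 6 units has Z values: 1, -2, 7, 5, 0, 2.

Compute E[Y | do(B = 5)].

3.5

The intervention sets B=5 in all 6 units regardless of Z. Recomputing Y per unit gives 4, 7, 2, 0, 5, 3; average 3.5.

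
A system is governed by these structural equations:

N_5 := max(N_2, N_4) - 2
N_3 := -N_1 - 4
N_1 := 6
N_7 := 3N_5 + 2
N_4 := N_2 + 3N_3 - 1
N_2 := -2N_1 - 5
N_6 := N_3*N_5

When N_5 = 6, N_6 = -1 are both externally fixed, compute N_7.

20

Under do(N_5 = 6, N_6 = -1), each intervened variable's structural equation is replaced by its fixed value.
N_7 = 3N_5 + 2  [with N_5=6]  = 20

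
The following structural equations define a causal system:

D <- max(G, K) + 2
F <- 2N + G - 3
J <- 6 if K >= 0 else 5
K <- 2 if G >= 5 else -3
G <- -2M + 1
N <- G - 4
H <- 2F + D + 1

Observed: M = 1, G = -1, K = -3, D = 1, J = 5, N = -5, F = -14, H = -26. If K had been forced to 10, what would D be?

The intervention breaks the incoming arrows to K: K <- 2 if G >= 5 else -3 no longer applies, and K = 10.
G = -2M + 1  [with M=1]  = -1
D = max(G, K) + 2  [with G=-1, K=10]  = 12

12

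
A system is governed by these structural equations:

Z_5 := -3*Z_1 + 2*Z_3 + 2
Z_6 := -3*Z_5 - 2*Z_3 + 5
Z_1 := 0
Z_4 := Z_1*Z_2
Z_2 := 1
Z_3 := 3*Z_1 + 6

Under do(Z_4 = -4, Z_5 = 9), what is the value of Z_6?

-34

The joint intervention fixes Z_4 = -4, Z_5 = 9, removing each variable's own equation.
Z_3 = 3*Z_1 + 6  [with Z_1=0]  = 6
Z_6 = -3*Z_5 - 2*Z_3 + 5  [with Z_5=9, Z_3=6]  = -34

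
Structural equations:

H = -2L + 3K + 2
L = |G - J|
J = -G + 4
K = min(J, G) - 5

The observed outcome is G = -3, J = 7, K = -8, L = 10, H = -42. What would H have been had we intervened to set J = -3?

-22

do(J=-3) replaces the equation J = -G + 4 with the constant J = -3.
K = min(J, G) - 5  [with J=-3, G=-3]  = -8
L = |G - J|  [with G=-3, J=-3]  = 0
H = -2L + 3K + 2  [with L=0, K=-8]  = -22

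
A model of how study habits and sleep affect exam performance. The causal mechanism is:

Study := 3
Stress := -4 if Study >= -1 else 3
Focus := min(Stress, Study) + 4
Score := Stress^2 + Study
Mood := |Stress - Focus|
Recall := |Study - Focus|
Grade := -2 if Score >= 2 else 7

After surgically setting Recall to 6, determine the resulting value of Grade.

Intervening sets Recall = 6 and removes its equation (Recall := |Study - Focus|).
No directed path runs from Recall to Grade, so Grade keeps its natural value.
Stress = -4 if Study >= -1 else 3  [with Study=3]  = -4
Score = Stress^2 + Study  [with Stress=-4, Study=3]  = 19
Grade = -2 if Score >= 2 else 7  [with Score=19]  = -2

-2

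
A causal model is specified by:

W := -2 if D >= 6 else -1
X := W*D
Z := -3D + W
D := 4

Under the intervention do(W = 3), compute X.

Under do(W=3), the mechanism W := -2 if D >= 6 else -1 is discarded; W is fixed at 3.
X = W*D  [with W=3, D=4]  = 12

12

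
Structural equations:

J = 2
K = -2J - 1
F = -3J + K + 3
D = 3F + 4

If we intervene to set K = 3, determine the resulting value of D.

4

Under do(K=3), the mechanism K = -2J - 1 is discarded; K is fixed at 3.
F = -3J + K + 3  [with J=2, K=3]  = 0
D = 3F + 4  [with F=0]  = 4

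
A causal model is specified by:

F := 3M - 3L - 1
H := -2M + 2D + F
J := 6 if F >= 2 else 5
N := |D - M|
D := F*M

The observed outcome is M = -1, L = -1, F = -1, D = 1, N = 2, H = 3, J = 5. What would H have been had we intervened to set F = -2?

4

The intervention breaks the incoming arrows to F: F := 3M - 3L - 1 no longer applies, and F = -2.
D = F*M  [with F=-2, M=-1]  = 2
H = -2M + 2D + F  [with M=-1, D=2, F=-2]  = 4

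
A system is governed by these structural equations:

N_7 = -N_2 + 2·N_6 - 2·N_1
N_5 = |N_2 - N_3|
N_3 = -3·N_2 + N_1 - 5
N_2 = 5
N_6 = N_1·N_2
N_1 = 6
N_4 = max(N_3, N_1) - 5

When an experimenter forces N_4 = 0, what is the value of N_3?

-14

Under do(N_4=0), the mechanism N_4 = max(N_3, N_1) - 5 is discarded; N_4 is fixed at 0.
Since N_3 is not a descendant of the intervened variable, it is unaffected.
N_3 = -3·N_2 + N_1 - 5  [with N_2=5, N_1=6]  = -14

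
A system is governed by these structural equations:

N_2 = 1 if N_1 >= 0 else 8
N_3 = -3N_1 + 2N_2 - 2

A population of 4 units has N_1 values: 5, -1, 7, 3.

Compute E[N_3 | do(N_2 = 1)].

do(N_2=1) breaks N_2's dependence on N_1. With N_2=1 fixed, N_3 across the units is -15, 3, -21, -9, mean -10.5.

-10.5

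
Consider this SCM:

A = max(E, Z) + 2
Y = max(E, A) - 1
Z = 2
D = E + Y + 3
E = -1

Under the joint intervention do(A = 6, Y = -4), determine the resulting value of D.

-2

Setting A = 6, Y = -4 by intervention discards those variables' equations.
D = E + Y + 3  [with E=-1, Y=-4]  = -2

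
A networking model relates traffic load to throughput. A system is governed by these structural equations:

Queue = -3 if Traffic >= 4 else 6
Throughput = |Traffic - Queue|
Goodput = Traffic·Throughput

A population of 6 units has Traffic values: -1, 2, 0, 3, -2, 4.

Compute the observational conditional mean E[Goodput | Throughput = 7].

10.5

Observing Throughput=7 restricts to units where Throughput's equation naturally yields 7: Traffic ∈ {-1, 4}. In that subpopulation Goodput = -7, 28, mean 10.5.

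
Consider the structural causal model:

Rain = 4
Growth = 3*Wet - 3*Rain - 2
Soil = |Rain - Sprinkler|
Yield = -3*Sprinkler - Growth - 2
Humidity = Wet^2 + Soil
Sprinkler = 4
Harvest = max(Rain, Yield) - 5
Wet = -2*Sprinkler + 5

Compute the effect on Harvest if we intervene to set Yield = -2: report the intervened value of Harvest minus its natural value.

-5

do(Yield=-2) replaces the equation Yield = -3*Sprinkler - Growth - 2 with the constant Yield = -2.
Harvest = max(Rain, Yield) - 5  [with Rain=4, Yield=-2]  = -1
Without intervention: Wet = -2*Sprinkler + 5  [with Sprinkler=4]  = -3; Growth = 3*Wet - 3*Rain - 2  [with Wet=-3, Rain=4]  = -23; Yield = -3*Sprinkler - Growth - 2  [with Sprinkler=4, Growth=-23]  = 9; Harvest = max(Rain, Yield) - 5  [with Rain=4, Yield=9]  = 4.
Change = -1 − 4 = -5.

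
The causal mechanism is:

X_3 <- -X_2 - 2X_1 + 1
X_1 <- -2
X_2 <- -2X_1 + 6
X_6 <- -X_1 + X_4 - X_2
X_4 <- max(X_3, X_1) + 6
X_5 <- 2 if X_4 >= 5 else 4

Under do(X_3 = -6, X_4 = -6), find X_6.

-14

Setting X_3 = -6, X_4 = -6 by intervention discards those variables' equations.
X_2 = -2X_1 + 6  [with X_1=-2]  = 10
X_6 = -X_1 + X_4 - X_2  [with X_1=-2, X_4=-6, X_2=10]  = -14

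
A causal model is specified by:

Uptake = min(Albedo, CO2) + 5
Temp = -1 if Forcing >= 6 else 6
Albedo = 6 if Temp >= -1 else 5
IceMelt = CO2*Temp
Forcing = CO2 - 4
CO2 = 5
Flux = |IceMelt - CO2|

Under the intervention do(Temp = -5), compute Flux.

The intervention breaks the incoming arrows to Temp: Temp = -1 if Forcing >= 6 else 6 no longer applies, and Temp = -5.
IceMelt = CO2*Temp  [with CO2=5, Temp=-5]  = -25
Flux = |IceMelt - CO2|  [with IceMelt=-25, CO2=5]  = 30

30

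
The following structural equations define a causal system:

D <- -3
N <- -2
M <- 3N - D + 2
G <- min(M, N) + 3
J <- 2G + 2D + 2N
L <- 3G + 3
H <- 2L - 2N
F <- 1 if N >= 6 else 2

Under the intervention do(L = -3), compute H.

-2

Intervening sets L = -3 and removes its equation (L <- 3G + 3).
H = 2L - 2N  [with L=-3, N=-2]  = -2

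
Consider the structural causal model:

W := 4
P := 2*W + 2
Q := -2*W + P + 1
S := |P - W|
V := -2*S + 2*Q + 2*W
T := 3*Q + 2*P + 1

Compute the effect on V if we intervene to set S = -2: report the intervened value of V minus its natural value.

16

Intervening sets S = -2 and removes its equation (S := |P - W|).
P = 2*W + 2  [with W=4]  = 10
Q = -2*W + P + 1  [with W=4, P=10]  = 3
V = -2*S + 2*Q + 2*W  [with S=-2, Q=3, W=4]  = 18
Without intervention: P = 2*W + 2  [with W=4]  = 10; Q = -2*W + P + 1  [with W=4, P=10]  = 3; S = |P - W|  [with P=10, W=4]  = 6; V = -2*S + 2*Q + 2*W  [with S=6, Q=3, W=4]  = 2.
Change = 18 − 2 = 16.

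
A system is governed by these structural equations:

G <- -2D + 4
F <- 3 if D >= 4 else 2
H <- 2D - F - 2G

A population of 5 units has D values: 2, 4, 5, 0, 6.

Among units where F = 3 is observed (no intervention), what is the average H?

Conditioning on F=3 selects the 3 unit(s) with D ∈ {4, 5, 6}. Their H values: 13, 19, 25. Mean = 19.

19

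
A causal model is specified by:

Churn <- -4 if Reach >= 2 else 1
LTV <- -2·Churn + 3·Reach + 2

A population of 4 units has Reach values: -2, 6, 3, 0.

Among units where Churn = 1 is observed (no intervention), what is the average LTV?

Conditioning on Churn=1 selects the 2 unit(s) with Reach ∈ {-2, 0}. Their LTV values: -6, 0. Mean = -3.

-3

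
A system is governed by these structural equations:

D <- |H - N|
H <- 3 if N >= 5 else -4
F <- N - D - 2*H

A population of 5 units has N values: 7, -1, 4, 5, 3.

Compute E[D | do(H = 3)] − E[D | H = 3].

The intervention sets H=3 in all 5 units regardless of N. Recomputing D per unit gives 4, 4, 1, 2, 0; average 2.2.
Observing H=3 restricts to units where H's equation naturally yields 3: N ∈ {7, 5}. In that subpopulation D = 4, 2, mean 3.
Difference = 2.2 − 3 = -0.8.

-0.8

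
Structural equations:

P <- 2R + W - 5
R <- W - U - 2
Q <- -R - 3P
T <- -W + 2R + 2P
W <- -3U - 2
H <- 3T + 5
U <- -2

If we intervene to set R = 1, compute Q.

-4

The intervention breaks the incoming arrows to R: R <- W - U - 2 no longer applies, and R = 1.
W = -3U - 2  [with U=-2]  = 4
P = 2R + W - 5  [with R=1, W=4]  = 1
Q = -R - 3P  [with R=1, P=1]  = -4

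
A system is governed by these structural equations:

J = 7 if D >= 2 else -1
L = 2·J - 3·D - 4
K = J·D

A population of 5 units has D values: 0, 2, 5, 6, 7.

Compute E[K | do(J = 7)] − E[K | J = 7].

-7

The intervention sets J=7 in all 5 units regardless of D. Recomputing K per unit gives 0, 14, 35, 42, 49; average 28.
Observing J=7 restricts to units where J's equation naturally yields 7: D ∈ {2, 5, 6, 7}. In that subpopulation K = 14, 35, 42, 49, mean 35.
Difference = 28 − 35 = -7.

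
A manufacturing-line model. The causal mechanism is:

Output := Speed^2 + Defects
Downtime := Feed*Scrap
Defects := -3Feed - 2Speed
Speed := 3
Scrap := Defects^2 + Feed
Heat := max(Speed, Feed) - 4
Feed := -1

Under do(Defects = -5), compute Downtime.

The intervention breaks the incoming arrows to Defects: Defects := -3Feed - 2Speed no longer applies, and Defects = -5.
Scrap = Defects^2 + Feed  [with Defects=-5, Feed=-1]  = 24
Downtime = Feed*Scrap  [with Feed=-1, Scrap=24]  = -24

-24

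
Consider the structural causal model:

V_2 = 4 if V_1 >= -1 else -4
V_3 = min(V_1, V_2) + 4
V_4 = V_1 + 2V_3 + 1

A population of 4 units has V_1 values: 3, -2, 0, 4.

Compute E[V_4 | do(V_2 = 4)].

12.75

Every unit gets V_2=4 under the intervention. V_4 values become 18, 3, 9, 21; E[V_4|do(V_2=4)] = 12.75.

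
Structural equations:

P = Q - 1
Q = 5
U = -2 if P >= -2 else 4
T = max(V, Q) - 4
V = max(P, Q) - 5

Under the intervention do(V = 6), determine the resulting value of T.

do(V=6) replaces the equation V = max(P, Q) - 5 with the constant V = 6.
T = max(V, Q) - 4  [with V=6, Q=5]  = 2

2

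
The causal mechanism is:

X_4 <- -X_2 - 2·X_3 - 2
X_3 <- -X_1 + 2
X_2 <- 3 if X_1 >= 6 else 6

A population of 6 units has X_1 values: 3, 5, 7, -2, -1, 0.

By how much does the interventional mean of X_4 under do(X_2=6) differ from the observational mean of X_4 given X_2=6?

Under do(X_2=6), X_2's equation is replaced by X_2=6 for every unit. Per-unit X_4: -6, -2, 2, -16, -14, -12. Mean = -8.
E[X_4|X_2=6] averages over only the 5 units with X_2=6 (X_1 = 3, 5, -2, -1, 0): X_4 = -6, -2, -16, -14, -12, mean -10.
Difference = -8 − (-10) = 2.

2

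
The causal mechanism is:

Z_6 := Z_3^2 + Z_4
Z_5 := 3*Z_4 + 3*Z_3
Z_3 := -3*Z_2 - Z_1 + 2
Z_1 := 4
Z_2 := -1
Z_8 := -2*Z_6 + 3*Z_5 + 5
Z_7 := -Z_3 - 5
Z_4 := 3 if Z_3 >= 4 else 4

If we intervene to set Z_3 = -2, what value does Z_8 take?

The intervention breaks the incoming arrows to Z_3: Z_3 := -3*Z_2 - Z_1 + 2 no longer applies, and Z_3 = -2.
Z_4 = 3 if Z_3 >= 4 else 4  [with Z_3=-2]  = 4
Z_5 = 3*Z_4 + 3*Z_3  [with Z_4=4, Z_3=-2]  = 6
Z_6 = Z_3^2 + Z_4  [with Z_3=-2, Z_4=4]  = 8
Z_8 = -2*Z_6 + 3*Z_5 + 5  [with Z_6=8, Z_5=6]  = 7

7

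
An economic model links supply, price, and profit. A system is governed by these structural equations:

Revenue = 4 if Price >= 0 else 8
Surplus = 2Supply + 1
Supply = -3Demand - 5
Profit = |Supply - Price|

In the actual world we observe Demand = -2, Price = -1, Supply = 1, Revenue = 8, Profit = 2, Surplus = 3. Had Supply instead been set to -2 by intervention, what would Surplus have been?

-3

The intervention breaks the incoming arrows to Supply: Supply = -3Demand - 5 no longer applies, and Supply = -2.
Surplus = 2Supply + 1  [with Supply=-2]  = -3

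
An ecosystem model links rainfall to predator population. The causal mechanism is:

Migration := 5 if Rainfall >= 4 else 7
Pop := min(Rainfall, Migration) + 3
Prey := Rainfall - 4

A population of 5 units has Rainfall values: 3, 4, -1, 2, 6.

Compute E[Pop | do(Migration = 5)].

5.6

Every unit gets Migration=5 under the intervention. Pop values become 6, 7, 2, 5, 8; E[Pop|do(Migration=5)] = 5.6.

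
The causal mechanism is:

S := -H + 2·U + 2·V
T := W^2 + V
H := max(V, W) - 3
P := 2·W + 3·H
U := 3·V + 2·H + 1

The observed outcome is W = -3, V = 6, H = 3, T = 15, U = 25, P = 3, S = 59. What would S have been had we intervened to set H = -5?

The intervention breaks the incoming arrows to H: H := max(V, W) - 3 no longer applies, and H = -5.
U = 3·V + 2·H + 1  [with V=6, H=-5]  = 9
S = -H + 2·U + 2·V  [with H=-5, U=9, V=6]  = 35

35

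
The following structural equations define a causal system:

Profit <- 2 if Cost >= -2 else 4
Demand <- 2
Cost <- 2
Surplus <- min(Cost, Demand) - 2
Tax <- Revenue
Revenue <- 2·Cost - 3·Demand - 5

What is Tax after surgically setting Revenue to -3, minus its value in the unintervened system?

4

The intervention breaks the incoming arrows to Revenue: Revenue <- 2·Cost - 3·Demand - 5 no longer applies, and Revenue = -3.
Tax = Revenue  [with Revenue=-3]  = -3
Without intervention: Revenue = 2·Cost - 3·Demand - 5  [with Cost=2, Demand=2]  = -7; Tax = Revenue  [with Revenue=-7]  = -7.
Change = -3 − (-7) = 4.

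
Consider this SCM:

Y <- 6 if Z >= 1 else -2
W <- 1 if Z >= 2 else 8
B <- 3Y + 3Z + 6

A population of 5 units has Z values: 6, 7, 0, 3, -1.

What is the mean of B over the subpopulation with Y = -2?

-1.5

E[B|Y=-2] averages over only the 2 units with Y=-2 (Z = 0, -1): B = 0, -3, mean -1.5.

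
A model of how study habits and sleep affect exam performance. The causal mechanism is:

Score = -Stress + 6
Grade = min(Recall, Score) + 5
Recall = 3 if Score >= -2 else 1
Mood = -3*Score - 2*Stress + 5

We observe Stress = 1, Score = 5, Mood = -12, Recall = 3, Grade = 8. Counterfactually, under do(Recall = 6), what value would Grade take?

10

Intervening sets Recall = 6 and removes its equation (Recall = 3 if Score >= -2 else 1).
Score = -Stress + 6  [with Stress=1]  = 5
Grade = min(Recall, Score) + 5  [with Recall=6, Score=5]  = 10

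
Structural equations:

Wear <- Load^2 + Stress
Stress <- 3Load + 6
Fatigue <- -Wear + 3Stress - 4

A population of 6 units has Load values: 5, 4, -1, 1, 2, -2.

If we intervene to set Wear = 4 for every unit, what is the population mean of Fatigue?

Every unit gets Wear=4 under the intervention. Fatigue values become 55, 46, 1, 19, 28, -8; E[Fatigue|do(Wear=4)] = 23.5.

23.5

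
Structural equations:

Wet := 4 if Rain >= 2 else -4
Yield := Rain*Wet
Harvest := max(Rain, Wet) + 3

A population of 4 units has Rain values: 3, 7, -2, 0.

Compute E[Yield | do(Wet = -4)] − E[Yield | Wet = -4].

-12

do(Wet=-4) breaks Wet's dependence on Rain. With Wet=-4 fixed, Yield across the units is -12, -28, 8, 0, mean -8.
Observing Wet=-4 restricts to units where Wet's equation naturally yields -4: Rain ∈ {-2, 0}. In that subpopulation Yield = 8, 0, mean 4.
Difference = -8 − 4 = -12.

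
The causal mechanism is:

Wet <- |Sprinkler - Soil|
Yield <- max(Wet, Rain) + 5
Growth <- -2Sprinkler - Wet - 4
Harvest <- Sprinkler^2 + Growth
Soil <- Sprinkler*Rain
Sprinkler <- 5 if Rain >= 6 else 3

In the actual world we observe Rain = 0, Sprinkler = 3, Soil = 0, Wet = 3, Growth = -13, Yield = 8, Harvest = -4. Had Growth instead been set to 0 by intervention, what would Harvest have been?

9

Under do(Growth=0), the mechanism Growth <- -2Sprinkler - Wet - 4 is discarded; Growth is fixed at 0.
Sprinkler = 5 if Rain >= 6 else 3  [with Rain=0]  = 3
Harvest = Sprinkler^2 + Growth  [with Sprinkler=3, Growth=0]  = 9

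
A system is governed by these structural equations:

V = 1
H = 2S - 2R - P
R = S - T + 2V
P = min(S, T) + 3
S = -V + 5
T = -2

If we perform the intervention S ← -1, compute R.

The intervention breaks the incoming arrows to S: S = -V + 5 no longer applies, and S = -1.
R = S - T + 2V  [with S=-1, T=-2, V=1]  = 3

3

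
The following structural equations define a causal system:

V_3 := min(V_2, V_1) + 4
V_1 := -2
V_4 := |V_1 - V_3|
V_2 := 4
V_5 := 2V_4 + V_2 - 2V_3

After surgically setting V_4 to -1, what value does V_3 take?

2

Under do(V_4=-1), the mechanism V_4 := |V_1 - V_3| is discarded; V_4 is fixed at -1.
Since V_3 is not a descendant of the intervened variable, it is unaffected.
V_3 = min(V_2, V_1) + 4  [with V_2=4, V_1=-2]  = 2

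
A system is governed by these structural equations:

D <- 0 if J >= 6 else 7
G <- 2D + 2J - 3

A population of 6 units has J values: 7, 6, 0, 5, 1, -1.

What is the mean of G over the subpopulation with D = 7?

Observing D=7 restricts to units where D's equation naturally yields 7: J ∈ {0, 5, 1, -1}. In that subpopulation G = 11, 21, 13, 9, mean 13.5.

13.5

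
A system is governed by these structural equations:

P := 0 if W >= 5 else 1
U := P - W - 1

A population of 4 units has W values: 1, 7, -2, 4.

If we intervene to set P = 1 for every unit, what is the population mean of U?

Under do(P=1), P's equation is replaced by P=1 for every unit. Per-unit U: -1, -7, 2, -4. Mean = -2.5.

-2.5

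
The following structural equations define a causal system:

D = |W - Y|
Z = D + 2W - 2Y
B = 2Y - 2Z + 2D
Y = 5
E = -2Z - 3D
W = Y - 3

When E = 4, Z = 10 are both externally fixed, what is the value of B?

Setting E = 4, Z = 10 by intervention discards those variables' equations.
W = Y - 3  [with Y=5]  = 2
D = |W - Y|  [with W=2, Y=5]  = 3
B = 2Y - 2Z + 2D  [with Y=5, Z=10, D=3]  = -4

-4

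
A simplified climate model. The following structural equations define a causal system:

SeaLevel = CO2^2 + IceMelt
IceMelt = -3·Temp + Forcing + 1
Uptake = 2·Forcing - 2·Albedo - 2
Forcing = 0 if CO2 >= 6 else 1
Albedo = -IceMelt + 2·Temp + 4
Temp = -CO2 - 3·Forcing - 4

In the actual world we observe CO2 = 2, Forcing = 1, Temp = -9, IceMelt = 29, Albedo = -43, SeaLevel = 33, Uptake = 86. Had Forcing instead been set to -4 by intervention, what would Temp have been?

The intervention breaks the incoming arrows to Forcing: Forcing = 0 if CO2 >= 6 else 1 no longer applies, and Forcing = -4.
Temp = -CO2 - 3·Forcing - 4  [with CO2=2, Forcing=-4]  = 6

6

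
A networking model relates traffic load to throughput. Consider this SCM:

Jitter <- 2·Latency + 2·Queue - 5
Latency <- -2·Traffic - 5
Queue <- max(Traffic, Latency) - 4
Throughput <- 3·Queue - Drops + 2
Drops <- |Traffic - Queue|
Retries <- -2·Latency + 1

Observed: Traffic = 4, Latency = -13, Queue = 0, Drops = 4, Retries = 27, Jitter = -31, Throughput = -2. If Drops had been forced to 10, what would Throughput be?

-8

The intervention breaks the incoming arrows to Drops: Drops <- |Traffic - Queue| no longer applies, and Drops = 10.
Latency = -2·Traffic - 5  [with Traffic=4]  = -13
Queue = max(Traffic, Latency) - 4  [with Traffic=4, Latency=-13]  = 0
Throughput = 3·Queue - Drops + 2  [with Queue=0, Drops=10]  = -8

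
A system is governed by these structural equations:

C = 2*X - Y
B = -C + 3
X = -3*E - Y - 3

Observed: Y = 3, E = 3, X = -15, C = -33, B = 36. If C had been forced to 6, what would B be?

-3

Intervening sets C = 6 and removes its equation (C = 2*X - Y).
B = -C + 3  [with C=6]  = -3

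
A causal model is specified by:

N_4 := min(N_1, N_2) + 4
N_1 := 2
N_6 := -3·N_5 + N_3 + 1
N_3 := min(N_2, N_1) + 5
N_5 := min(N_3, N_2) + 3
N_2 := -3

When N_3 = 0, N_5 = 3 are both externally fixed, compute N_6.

-8

Setting N_3 = 0, N_5 = 3 by intervention discards those variables' equations.
N_6 = -3·N_5 + N_3 + 1  [with N_5=3, N_3=0]  = -8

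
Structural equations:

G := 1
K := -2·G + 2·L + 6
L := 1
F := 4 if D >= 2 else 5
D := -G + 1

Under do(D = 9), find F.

4

The intervention breaks the incoming arrows to D: D := -G + 1 no longer applies, and D = 9.
F = 4 if D >= 2 else 5  [with D=9]  = 4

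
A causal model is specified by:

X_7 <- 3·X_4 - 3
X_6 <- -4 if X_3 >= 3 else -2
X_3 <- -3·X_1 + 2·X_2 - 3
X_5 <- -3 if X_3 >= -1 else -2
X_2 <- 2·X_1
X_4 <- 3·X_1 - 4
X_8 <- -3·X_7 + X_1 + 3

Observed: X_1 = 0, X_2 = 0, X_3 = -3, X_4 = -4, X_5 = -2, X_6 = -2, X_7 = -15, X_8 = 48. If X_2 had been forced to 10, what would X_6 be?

Under do(X_2=10), the mechanism X_2 <- 2·X_1 is discarded; X_2 is fixed at 10.
X_3 = -3·X_1 + 2·X_2 - 3  [with X_1=0, X_2=10]  = 17
X_6 = -4 if X_3 >= 3 else -2  [with X_3=17]  = -4

-4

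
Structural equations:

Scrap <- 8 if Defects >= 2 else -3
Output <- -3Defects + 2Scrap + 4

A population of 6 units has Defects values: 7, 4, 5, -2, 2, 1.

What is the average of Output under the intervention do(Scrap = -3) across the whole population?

The intervention sets Scrap=-3 in all 6 units regardless of Defects. Recomputing Output per unit gives -23, -14, -17, 4, -8, -5; average -10.5.

-10.5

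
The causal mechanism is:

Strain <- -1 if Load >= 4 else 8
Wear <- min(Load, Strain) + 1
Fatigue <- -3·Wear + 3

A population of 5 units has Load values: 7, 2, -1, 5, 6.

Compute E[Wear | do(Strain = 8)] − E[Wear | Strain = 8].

Under do(Strain=8), Strain's equation is replaced by Strain=8 for every unit. Per-unit Wear: 8, 3, 0, 6, 7. Mean = 4.8.
Observing Strain=8 restricts to units where Strain's equation naturally yields 8: Load ∈ {2, -1}. In that subpopulation Wear = 3, 0, mean 1.5.
Difference = 4.8 − 1.5 = 3.3.

3.3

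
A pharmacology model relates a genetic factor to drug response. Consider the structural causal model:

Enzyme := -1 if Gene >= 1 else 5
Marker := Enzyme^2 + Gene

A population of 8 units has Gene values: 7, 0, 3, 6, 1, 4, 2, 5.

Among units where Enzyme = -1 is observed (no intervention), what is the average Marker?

5

E[Marker|Enzyme=-1] averages over only the 7 units with Enzyme=-1 (Gene = 7, 3, 6, 1, 4, 2, 5): Marker = 8, 4, 7, 2, 5, 3, 6, mean 5.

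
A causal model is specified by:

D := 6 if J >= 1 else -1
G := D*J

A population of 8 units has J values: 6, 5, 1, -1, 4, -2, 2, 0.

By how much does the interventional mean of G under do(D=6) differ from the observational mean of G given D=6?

-10.35

Every unit gets D=6 under the intervention. G values become 36, 30, 6, -6, 24, -12, 12, 0; E[G|do(D=6)] = 11.25.
Observing D=6 restricts to units where D's equation naturally yields 6: J ∈ {6, 5, 1, 4, 2}. In that subpopulation G = 36, 30, 6, 24, 12, mean 21.6.
Difference = 11.25 − 21.6 = -10.35.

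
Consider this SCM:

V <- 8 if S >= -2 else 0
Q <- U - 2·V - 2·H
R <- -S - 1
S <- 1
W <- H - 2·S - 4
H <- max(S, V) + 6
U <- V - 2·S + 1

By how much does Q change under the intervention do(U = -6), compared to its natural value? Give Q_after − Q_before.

-13

The intervention breaks the incoming arrows to U: U <- V - 2·S + 1 no longer applies, and U = -6.
V = 8 if S >= -2 else 0  [with S=1]  = 8
H = max(S, V) + 6  [with S=1, V=8]  = 14
Q = U - 2·V - 2·H  [with U=-6, V=8, H=14]  = -50
Without intervention: V = 8 if S >= -2 else 0  [with S=1]  = 8; U = V - 2·S + 1  [with V=8, S=1]  = 7; H = max(S, V) + 6  [with S=1, V=8]  = 14; Q = U - 2·V - 2·H  [with U=7, V=8, H=14]  = -37.
Change = -50 − (-37) = -13.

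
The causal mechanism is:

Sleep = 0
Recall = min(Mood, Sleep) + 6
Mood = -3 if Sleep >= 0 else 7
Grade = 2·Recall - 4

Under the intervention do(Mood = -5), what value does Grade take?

-2

Under do(Mood=-5), the mechanism Mood = -3 if Sleep >= 0 else 7 is discarded; Mood is fixed at -5.
Recall = min(Mood, Sleep) + 6  [with Mood=-5, Sleep=0]  = 1
Grade = 2·Recall - 4  [with Recall=1]  = -2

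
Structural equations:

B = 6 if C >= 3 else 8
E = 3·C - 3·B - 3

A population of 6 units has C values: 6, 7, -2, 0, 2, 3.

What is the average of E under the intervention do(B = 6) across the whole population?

-13

do(B=6) breaks B's dependence on C. With B=6 fixed, E across the units is -3, 0, -27, -21, -15, -12, mean -13.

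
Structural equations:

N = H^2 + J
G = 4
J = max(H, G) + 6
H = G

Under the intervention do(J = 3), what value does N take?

19

The intervention breaks the incoming arrows to J: J = max(H, G) + 6 no longer applies, and J = 3.
H = G  [with G=4]  = 4
N = H^2 + J  [with H=4, J=3]  = 19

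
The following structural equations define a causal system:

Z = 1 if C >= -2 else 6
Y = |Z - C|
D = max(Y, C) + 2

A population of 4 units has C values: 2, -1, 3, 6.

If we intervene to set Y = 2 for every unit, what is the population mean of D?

Under do(Y=2), Y's equation is replaced by Y=2 for every unit. Per-unit D: 4, 4, 5, 8. Mean = 5.25.

5.25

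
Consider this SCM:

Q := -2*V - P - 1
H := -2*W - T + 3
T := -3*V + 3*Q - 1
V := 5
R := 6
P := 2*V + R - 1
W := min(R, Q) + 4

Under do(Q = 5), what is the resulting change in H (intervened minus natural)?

The intervention breaks the incoming arrows to Q: Q := -2*V - P - 1 no longer applies, and Q = 5.
T = -3*V + 3*Q - 1  [with V=5, Q=5]  = -1
W = min(R, Q) + 4  [with R=6, Q=5]  = 9
H = -2*W - T + 3  [with W=9, T=-1]  = -14
Without intervention: P = 2*V + R - 1  [with V=5, R=6]  = 15; Q = -2*V - P - 1  [with V=5, P=15]  = -26; T = -3*V + 3*Q - 1  [with V=5, Q=-26]  = -94; W = min(R, Q) + 4  [with R=6, Q=-26]  = -22; H = -2*W - T + 3  [with W=-22, T=-94]  = 141.
Change = -14 − 141 = -155.

-155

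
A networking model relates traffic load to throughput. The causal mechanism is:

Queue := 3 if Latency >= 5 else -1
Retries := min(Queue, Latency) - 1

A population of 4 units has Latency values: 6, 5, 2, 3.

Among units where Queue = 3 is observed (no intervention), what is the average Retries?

E[Retries|Queue=3] averages over only the 2 units with Queue=3 (Latency = 6, 5): Retries = 2, 2, mean 2.

2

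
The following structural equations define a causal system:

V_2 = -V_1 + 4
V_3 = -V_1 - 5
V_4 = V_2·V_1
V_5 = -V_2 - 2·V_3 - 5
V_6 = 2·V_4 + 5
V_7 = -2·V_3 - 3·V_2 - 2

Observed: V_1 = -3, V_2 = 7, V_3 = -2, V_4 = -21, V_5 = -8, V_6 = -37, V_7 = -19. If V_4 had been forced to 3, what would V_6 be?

Under do(V_4=3), the mechanism V_4 = V_2·V_1 is discarded; V_4 is fixed at 3.
V_6 = 2·V_4 + 5  [with V_4=3]  = 11

11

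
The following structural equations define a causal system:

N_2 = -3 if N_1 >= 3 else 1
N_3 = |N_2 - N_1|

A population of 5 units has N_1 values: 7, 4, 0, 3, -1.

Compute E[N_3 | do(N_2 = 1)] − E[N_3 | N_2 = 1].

1.3

Under do(N_2=1), N_2's equation is replaced by N_2=1 for every unit. Per-unit N_3: 6, 3, 1, 2, 2. Mean = 2.8.
Conditioning on N_2=1 selects the 2 unit(s) with N_1 ∈ {0, -1}. Their N_3 values: 1, 2. Mean = 1.5.
Difference = 2.8 − 1.5 = 1.3.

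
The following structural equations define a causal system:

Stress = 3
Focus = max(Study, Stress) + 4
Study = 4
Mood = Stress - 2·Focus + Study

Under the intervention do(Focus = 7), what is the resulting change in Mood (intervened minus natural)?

2

The intervention breaks the incoming arrows to Focus: Focus = max(Study, Stress) + 4 no longer applies, and Focus = 7.
Mood = Stress - 2·Focus + Study  [with Stress=3, Focus=7, Study=4]  = -7
Without intervention: Focus = max(Study, Stress) + 4  [with Study=4, Stress=3]  = 8; Mood = Stress - 2·Focus + Study  [with Stress=3, Focus=8, Study=4]  = -9.
Change = -7 − (-9) = 2.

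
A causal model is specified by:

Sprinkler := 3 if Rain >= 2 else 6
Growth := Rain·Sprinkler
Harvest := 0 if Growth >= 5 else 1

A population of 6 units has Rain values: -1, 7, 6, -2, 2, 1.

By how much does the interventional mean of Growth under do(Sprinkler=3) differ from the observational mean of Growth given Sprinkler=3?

The intervention sets Sprinkler=3 in all 6 units regardless of Rain. Recomputing Growth per unit gives -3, 21, 18, -6, 6, 3; average 6.5.
Conditioning on Sprinkler=3 selects the 3 unit(s) with Rain ∈ {7, 6, 2}. Their Growth values: 21, 18, 6. Mean = 15.
Difference = 6.5 − 15 = -8.5.

-8.5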